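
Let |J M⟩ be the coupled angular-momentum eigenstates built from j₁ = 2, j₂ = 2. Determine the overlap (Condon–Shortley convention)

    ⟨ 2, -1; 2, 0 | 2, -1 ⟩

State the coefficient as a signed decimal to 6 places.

-0.267261  (= −√(1/14))

j₁+j₂−J=2  J+j₁−j₂=2  J−j₁+j₂=2  j₁+j₂+J+1=7
(j₁±m₁, j₂±m₂, J±M) = (1,3,2,2,1,3)
P² = 8/7
sum k=1..2:
  [1] −1/2 = -1/2
  [2] +1/4 = 1/4
S = -1/4
C² = P²·S² = 1/14 ; C = -0.267261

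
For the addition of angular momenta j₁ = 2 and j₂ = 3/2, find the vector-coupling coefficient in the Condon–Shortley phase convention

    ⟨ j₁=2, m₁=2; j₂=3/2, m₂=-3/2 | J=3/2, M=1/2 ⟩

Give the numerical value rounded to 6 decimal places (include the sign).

j₁+j₂−J=2  J+j₁−j₂=2  J−j₁+j₂=1  j₁+j₂+J+1=6
(j₁±m₁, j₂±m₂, J±M) = (4,0,0,3,2,1)
P² = 32/5
sum k=0..0:
  [0] +1/4 = 1/4
S = 1/4
C² = P²·S² = 2/5 ; C = +0.632456

+0.632456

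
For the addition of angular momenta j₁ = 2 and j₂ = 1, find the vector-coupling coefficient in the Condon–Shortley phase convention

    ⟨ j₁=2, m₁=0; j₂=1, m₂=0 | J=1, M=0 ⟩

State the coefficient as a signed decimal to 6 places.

-0.632456  (= −√(2/5))

triangle: 2!·2!·0!/5! = 4/120
(j±m)!: 2!·2!·1!·1!·1!·1! = 4
prefactor² = (2J+1)·Δ·N² = 2/5
  k=1: −1/(1!·1!·1!·0!·1!·0!) = -1
Σ = -1  ⇒  CG² = 2/5·(-1)² = 2/5
CG = −√(2/5) = -0.632456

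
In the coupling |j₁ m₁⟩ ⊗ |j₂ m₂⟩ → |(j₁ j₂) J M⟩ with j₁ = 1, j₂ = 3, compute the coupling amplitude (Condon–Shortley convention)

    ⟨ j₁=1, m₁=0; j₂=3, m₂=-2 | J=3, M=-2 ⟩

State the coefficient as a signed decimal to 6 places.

+√(1/3) ≈ +0.577350

j₁+j₂−J=1  J+j₁−j₂=1  J−j₁+j₂=5  j₁+j₂+J+1=8
(j₁±m₁, j₂±m₂, J±M) = (1,1,1,5,1,5)
P² = 300
sum k=0..1:
  [0] +1/24 = 1/24
  [1] −1/120 = -1/120
S = 1/30
C² = P²·S² = 1/3 ; C = +0.577350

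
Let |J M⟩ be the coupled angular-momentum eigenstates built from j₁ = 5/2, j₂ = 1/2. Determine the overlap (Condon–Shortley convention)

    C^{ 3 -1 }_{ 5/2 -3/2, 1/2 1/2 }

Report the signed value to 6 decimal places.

√[7·0!5!1!/7! · 1!4!1!0!2!4!] = √(192)
  +(−1)^0/∏(0,0,4,1,1,0)! = 1/24  (running 1/24)
⟨..|..⟩ = √(192)·(1/24) = +0.577350

+√(1/3) ≈ +0.577350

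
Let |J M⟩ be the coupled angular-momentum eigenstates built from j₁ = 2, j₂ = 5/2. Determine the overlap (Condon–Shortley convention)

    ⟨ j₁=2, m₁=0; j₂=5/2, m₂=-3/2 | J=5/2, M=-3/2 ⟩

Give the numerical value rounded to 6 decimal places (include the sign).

√[6·2!2!3!/8! · 2!2!1!4!1!4!] = √(288/35)
  +(−1)^0/∏(0,2,2,1,0,2)! = 1/8  (running 1/8)
  +(−1)^1/∏(1,1,1,0,1,3)! = -1/6  (running -1/24)
⟨..|..⟩ = √(288/35)·(-1/24) = -0.119523

−√(1/70) = -0.119523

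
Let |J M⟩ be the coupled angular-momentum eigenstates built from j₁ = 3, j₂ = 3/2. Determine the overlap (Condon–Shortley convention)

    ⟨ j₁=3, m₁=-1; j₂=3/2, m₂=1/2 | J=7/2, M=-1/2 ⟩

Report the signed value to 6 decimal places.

√[8·1!5!2!/9! · 2!4!2!1!3!4!] = √(512/7)
  +(−1)^0/∏(0,1,4,2,1,0)! = 1/48  (running 1/48)
  +(−1)^1/∏(1,0,3,1,2,1)! = -1/12  (running -1/16)
⟨..|..⟩ = √(512/7)·(-1/16) = -0.534522

-0.534522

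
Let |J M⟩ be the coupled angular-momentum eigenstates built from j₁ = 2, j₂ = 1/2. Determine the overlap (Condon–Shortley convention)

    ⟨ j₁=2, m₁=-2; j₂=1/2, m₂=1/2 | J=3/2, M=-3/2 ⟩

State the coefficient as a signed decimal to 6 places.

−√(4/5) ≈ -0.894427

triangle: 1!*3!*0!/5! = 6/120
(j±m)!: 0!*4!*1!*0!*0!*3! = 144
prefactor² = (2J+1)*Δ*N² = 144/5
  k=1: −1/(1!*0!*3!*0!*0!*0!) = -1/6
Σ = -1/6  ⇒  CG² = 144/5*(-1/6)² = 4/5
CG = −√(4/5) = -0.894427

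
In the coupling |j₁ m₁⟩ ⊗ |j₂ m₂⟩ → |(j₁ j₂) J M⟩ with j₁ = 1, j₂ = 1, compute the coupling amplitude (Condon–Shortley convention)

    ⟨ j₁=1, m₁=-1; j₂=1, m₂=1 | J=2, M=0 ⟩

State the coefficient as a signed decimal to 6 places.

triangle: 0!×2!×2!/5! = 4/120
(j±m)!: 0!×2!×2!×0!×2!×2! = 16
prefactor² = (2J+1)×Δ×N² = 8/3
  k=0: +1/(0!×0!×2!×2!×0!×0!) = 1/4
Σ = 1/4  ⇒  CG² = 8/3×1/4² = 1/6
CG = +√(1/6) = +0.408248

+√(1/6) = +0.408248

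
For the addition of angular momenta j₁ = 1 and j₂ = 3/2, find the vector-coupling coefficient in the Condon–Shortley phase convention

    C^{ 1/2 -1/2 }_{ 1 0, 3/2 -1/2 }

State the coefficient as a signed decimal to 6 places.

j₁+j₂−J=2  J+j₁−j₂=0  J−j₁+j₂=1  j₁+j₂+J+1=4
(j₁±m₁, j₂±m₂, J±M) = (1,1,1,2,0,1)
P² = 1/3
sum k=1..1:
  [1] −1/1 = -1
S = -1
C² = P²·S² = 1/3 ; C = -0.577350

-0.577350  (= −√(1/3))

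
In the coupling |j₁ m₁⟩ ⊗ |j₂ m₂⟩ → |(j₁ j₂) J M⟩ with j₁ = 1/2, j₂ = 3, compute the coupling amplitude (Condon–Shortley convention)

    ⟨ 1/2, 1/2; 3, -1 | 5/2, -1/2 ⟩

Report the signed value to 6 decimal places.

triangle: 1!*0!*5!/7! = 120/5040
(j±m)!: 1!*0!*2!*4!*2!*3! = 576
prefactor² = (2J+1)*Δ*N² = 576/7
  k=0: +1/(0!*1!*0!*2!*0!*3!) = 1/12
Σ = 1/12  ⇒  CG² = 576/7*1/12² = 4/7
CG = +√(4/7) = +0.755929

+√(4/7) ≈ +0.755929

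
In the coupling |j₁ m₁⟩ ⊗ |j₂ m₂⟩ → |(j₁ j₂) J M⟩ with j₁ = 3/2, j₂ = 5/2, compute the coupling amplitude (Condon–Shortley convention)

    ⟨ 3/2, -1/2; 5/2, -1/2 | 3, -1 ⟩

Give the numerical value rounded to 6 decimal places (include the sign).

-0.129099  (= −√(1/60))

triangle: 1!·2!·4!/8! = 48/40320
(j±m)!: 1!·2!·2!·3!·2!·4! = 1152
prefactor² = (2J+1)·Δ·N² = 48/5
  k=0: +1/(0!·1!·2!·2!·0!·2!) = 1/8
  k=1: −1/(1!·0!·1!·1!·1!·3!) = -1/6
Σ = -1/24  ⇒  CG² = 48/5·(-1/24)² = 1/60
CG = −√(1/60) = -0.129099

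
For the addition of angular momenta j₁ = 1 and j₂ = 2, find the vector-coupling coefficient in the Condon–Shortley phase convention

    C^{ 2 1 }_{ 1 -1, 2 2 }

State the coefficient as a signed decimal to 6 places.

-0.577350

j₁+j₂−J=1  J+j₁−j₂=1  J−j₁+j₂=3  j₁+j₂+J+1=6
(j₁±m₁, j₂±m₂, J±M) = (0,2,4,0,3,1)
P² = 12
sum k=1..1:
  [1] −1/6 = -1/6
S = -1/6
C² = P²·S² = 1/3 ; C = -0.577350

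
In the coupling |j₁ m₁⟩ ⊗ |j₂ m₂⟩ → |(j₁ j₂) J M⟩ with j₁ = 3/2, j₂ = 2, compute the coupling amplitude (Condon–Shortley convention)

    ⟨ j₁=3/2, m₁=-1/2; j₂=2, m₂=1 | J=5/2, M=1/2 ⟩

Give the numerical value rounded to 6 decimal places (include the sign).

triangle: 1!*2!*3!/7! = 12/5040
(j±m)!: 1!*2!*3!*1!*3!*2! = 144
prefactor² = (2J+1)*Δ*N² = 72/35
  k=0: +1/(0!*1!*2!*3!*0!*0!) = 1/12
  k=1: −1/(1!*0!*1!*2!*1!*1!) = -1/2
Σ = -5/12  ⇒  CG² = 72/35*(-5/12)² = 5/14
CG = −√(5/14) = -0.597614

−√(5/14) = -0.597614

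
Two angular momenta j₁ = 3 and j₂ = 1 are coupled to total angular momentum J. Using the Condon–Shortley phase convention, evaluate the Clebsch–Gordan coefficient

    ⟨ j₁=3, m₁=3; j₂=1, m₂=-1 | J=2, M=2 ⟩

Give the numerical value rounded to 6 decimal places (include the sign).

+0.845154

j₁+j₂−J=2  J+j₁−j₂=4  J−j₁+j₂=0  j₁+j₂+J+1=7
(j₁±m₁, j₂±m₂, J±M) = (6,0,0,2,4,0)
P² = 11520/7
sum k=0..0:
  [0] +1/48 = 1/48
S = 1/48
C² = P²·S² = 5/7 ; C = +0.845154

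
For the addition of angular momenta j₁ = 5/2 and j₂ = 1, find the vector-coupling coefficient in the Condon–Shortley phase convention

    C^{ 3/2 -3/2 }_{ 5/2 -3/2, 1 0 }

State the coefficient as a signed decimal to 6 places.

-0.516398  (= −√(4/15))

triangle: 2!*3!*0!/6! = 12/720
(j±m)!: 1!*4!*1!*1!*0!*3! = 144
prefactor² = (2J+1)*Δ*N² = 48/5
  k=1: −1/(1!*1!*3!*0!*0!*0!) = -1/6
Σ = -1/6  ⇒  CG² = 48/5*(-1/6)² = 4/15
CG = −√(4/15) = -0.516398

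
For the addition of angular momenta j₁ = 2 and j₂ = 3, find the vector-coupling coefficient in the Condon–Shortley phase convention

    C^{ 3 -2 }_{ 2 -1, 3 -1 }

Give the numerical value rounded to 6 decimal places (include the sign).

−√(1/4) ≈ -0.500000

j₁+j₂−J=2  J+j₁−j₂=2  J−j₁+j₂=4  j₁+j₂+J+1=9
(j₁±m₁, j₂±m₂, J±M) = (1,3,2,4,1,5)
P² = 64
sum k=1..2:
  [1] −1/12 = -1/12
  [2] +1/48 = 1/48
S = -1/16
C² = P²·S² = 1/4 ; C = -0.500000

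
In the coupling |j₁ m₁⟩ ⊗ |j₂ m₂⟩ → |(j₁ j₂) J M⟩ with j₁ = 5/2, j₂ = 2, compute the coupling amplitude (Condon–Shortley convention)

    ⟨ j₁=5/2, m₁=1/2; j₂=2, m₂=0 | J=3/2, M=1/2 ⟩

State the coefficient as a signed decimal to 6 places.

-0.239046  (= −√(2/35))

√[4·3!2!1!/7! · 3!2!2!2!2!1!] = √(32/35)
  +(−1)^1/∏(1,2,1,1,1,0)! = -1/2  (running -1/2)
  +(−1)^2/∏(2,1,0,0,2,1)! = 1/4  (running -1/4)
⟨..|..⟩ = √(32/35)·(-1/4) = -0.239046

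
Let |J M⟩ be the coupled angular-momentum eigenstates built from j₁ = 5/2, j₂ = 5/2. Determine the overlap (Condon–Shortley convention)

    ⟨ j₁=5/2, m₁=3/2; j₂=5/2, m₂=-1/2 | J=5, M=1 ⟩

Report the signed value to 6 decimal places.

+√(5/21) ≈ +0.487950

triangle: 0!*5!*5!/11! = 14400/39916800
(j±m)!: 4!*1!*2!*3!*6!*4! = 4976640
prefactor² = (2J+1)*Δ*N² = 138240/7
  k=0: +1/(0!*0!*1!*2!*4!*3!) = 1/288
Σ = 1/288  ⇒  CG² = 138240/7*1/288² = 5/21
CG = +√(5/21) = +0.487950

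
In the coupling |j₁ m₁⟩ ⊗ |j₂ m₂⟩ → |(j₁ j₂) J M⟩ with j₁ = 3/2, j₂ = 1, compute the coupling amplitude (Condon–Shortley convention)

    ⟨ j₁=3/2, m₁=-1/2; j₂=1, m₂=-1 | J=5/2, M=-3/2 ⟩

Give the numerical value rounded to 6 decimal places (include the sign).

+0.774597  (= +√(3/5))

√[6·0!3!2!/6! · 1!2!0!2!1!4!] = √(48/5)
  +(−1)^0/∏(0,0,2,0,1,2)! = 1/4  (running 1/4)
⟨..|..⟩ = √(48/5)·(1/4) = +0.774597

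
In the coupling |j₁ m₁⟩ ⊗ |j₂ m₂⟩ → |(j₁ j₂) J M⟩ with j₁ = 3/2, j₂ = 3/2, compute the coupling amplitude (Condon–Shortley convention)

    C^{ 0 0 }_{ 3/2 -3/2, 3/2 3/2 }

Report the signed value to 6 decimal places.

−√(1/4) ≈ -0.500000

j₁+j₂−J=3  J+j₁−j₂=0  J−j₁+j₂=0  j₁+j₂+J+1=4
(j₁±m₁, j₂±m₂, J±M) = (0,3,3,0,0,0)
P² = 9
sum k=3..3:
  [3] −1/6 = -1/6
S = -1/6
C² = P²·S² = 1/4 ; C = -0.500000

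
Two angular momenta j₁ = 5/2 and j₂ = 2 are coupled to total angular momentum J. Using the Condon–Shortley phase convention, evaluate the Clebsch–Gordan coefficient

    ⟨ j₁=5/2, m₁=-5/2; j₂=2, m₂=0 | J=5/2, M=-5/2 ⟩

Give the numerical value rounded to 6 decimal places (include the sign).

+0.597614

triangle: 2!×3!×2!/8! = 24/40320
(j±m)!: 0!×5!×2!×2!×0!×5! = 57600
prefactor² = (2J+1)×Δ×N² = 1440/7
  k=2: +1/(2!×0!×3!×0!×0!×2!) = 1/24
Σ = 1/24  ⇒  CG² = 1440/7×1/24² = 5/14
CG = +√(5/14) = +0.597614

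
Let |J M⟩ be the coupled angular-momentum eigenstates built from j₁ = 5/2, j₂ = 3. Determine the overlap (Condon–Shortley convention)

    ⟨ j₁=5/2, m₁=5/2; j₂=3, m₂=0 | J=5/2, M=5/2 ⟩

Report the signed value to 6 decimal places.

+0.345033  (= +√(5/42))

triangle: 3!×2!×3!/9! = 72/362880
(j±m)!: 5!×0!×3!×3!×5!×0! = 518400
prefactor² = (2J+1)×Δ×N² = 4320/7
  k=0: +1/(0!×3!×0!×3!×2!×0!) = 1/72
Σ = 1/72  ⇒  CG² = 4320/7×1/72² = 5/42
CG = +√(5/42) = +0.345033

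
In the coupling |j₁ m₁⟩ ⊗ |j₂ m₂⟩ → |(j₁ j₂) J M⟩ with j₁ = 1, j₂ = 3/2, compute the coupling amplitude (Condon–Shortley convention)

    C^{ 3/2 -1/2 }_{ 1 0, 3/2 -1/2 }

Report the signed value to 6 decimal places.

+√(1/15) = +0.258199

√[4·1!1!2!/5! · 1!1!1!2!1!2!] = √(4/15)
  +(−1)^0/∏(0,1,1,1,0,1)! = 1  (running 1)
  +(−1)^1/∏(1,0,0,0,1,2)! = -1/2  (running 1/2)
⟨..|..⟩ = √(4/15)·(1/2) = +0.258199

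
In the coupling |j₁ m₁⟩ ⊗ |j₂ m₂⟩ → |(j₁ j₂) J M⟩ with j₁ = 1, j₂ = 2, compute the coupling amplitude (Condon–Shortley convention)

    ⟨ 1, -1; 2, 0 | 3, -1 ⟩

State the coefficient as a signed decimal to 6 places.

triangle: 0!·2!·4!/7! = 48/5040
(j±m)!: 0!·2!·2!·2!·2!·4! = 384
prefactor² = (2J+1)·Δ·N² = 128/5
  k=0: +1/(0!·0!·2!·2!·0!·2!) = 1/8
Σ = 1/8  ⇒  CG² = 128/5·1/8² = 2/5
CG = +√(2/5) = +0.632456

+√(2/5) = +0.632456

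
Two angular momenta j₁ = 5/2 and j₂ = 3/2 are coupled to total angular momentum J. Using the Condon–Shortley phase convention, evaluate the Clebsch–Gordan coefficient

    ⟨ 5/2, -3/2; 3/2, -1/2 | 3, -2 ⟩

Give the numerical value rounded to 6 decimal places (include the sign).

-0.288675  (= −√(1/12))

j₁+j₂−J=1  J+j₁−j₂=4  J−j₁+j₂=2  j₁+j₂+J+1=8
(j₁±m₁, j₂±m₂, J±M) = (1,4,1,2,1,5)
P² = 48
sum k=0..1:
  [0] +1/24 = 1/24
  [1] −1/12 = -1/12
S = -1/24
C² = P²·S² = 1/12 ; C = -0.288675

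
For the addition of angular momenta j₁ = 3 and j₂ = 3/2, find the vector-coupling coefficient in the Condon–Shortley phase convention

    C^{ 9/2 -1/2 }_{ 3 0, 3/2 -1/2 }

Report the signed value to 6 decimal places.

+0.690066  (= +√(10/21))

√[10·0!6!3!/10! · 3!3!1!2!4!5!] = √(17280/7)
  +(−1)^0/∏(0,0,3,1,3,2)! = 1/72  (running 1/72)
⟨..|..⟩ = √(17280/7)·(1/72) = +0.690066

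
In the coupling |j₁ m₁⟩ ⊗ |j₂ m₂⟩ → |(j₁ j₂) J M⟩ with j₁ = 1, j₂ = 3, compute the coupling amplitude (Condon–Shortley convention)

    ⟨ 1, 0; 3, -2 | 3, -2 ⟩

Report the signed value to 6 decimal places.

+0.577350  (= +√(1/3))

j₁+j₂−J=1  J+j₁−j₂=1  J−j₁+j₂=5  j₁+j₂+J+1=8
(j₁±m₁, j₂±m₂, J±M) = (1,1,1,5,1,5)
P² = 300
sum k=0..1:
  [0] +1/24 = 1/24
  [1] −1/120 = -1/120
S = 1/30
C² = P²·S² = 1/3 ; C = +0.577350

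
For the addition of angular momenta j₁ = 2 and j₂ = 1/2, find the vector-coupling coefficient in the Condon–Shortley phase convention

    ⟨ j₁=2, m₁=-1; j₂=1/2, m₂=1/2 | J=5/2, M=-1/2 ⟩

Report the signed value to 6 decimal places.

+√(2/5) = +0.632456

√[6·0!4!1!/6! · 1!3!1!0!2!3!] = √(72/5)
  +(−1)^0/∏(0,0,3,1,1,0)! = 1/6  (running 1/6)
⟨..|..⟩ = √(72/5)·(1/6) = +0.632456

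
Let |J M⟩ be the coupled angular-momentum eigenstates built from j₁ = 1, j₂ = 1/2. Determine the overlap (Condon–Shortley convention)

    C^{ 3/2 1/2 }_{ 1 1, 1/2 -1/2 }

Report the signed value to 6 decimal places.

√[4·0!2!1!/4! · 2!0!0!1!2!1!] = √(4/3)
  +(−1)^0/∏(0,0,0,0,2,1)! = 1/2  (running 1/2)
⟨..|..⟩ = √(4/3)·(1/2) = +0.577350

+0.577350  (= +√(1/3))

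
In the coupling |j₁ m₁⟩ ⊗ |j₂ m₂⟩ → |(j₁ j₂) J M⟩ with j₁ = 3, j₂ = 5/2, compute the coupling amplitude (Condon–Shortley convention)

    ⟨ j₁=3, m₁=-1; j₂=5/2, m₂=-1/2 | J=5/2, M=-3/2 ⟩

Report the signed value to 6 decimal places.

√[6·3!3!2!/9! · 2!4!2!3!1!4!] = √(576/35)
  +(−1)^1/∏(1,2,3,1,0,1)! = -1/12  (running -1/12)
  +(−1)^2/∏(2,1,2,0,1,2)! = 1/8  (running 1/24)
⟨..|..⟩ = √(576/35)·(1/24) = +0.169031

+√(1/35) = +0.169031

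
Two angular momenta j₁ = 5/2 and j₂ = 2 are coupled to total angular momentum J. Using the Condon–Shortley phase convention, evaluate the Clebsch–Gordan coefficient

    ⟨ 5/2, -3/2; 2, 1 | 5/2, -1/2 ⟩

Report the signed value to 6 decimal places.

+√(6/35) = +0.414039

j₁+j₂−J=2  J+j₁−j₂=3  J−j₁+j₂=2  j₁+j₂+J+1=8
(j₁±m₁, j₂±m₂, J±M) = (1,4,3,1,2,3)
P² = 216/35
sum k=1..2:
  [1] −1/12 = -1/12
  [2] +1/4 = 1/4
S = 1/6
C² = P²·S² = 6/35 ; C = +0.414039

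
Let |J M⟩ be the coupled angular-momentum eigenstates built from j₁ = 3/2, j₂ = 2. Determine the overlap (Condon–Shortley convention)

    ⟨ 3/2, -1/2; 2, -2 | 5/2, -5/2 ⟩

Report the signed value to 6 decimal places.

+0.755929  (= +√(4/7))

triangle: 1!×2!×3!/7! = 12/5040
(j±m)!: 1!×2!×0!×4!×0!×5! = 5760
prefactor² = (2J+1)×Δ×N² = 576/7
  k=0: +1/(0!×1!×2!×0!×0!×3!) = 1/12
Σ = 1/12  ⇒  CG² = 576/7×1/12² = 4/7
CG = +√(4/7) = +0.755929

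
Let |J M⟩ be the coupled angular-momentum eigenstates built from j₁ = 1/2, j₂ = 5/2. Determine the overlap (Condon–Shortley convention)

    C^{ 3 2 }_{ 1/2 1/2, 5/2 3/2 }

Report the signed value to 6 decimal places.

+0.912871  (= +√(5/6))

j₁+j₂−J=0  J+j₁−j₂=1  J−j₁+j₂=5  j₁+j₂+J+1=7
(j₁±m₁, j₂±m₂, J±M) = (1,0,4,1,5,1)
P² = 480
sum k=0..0:
  [0] +1/24 = 1/24
S = 1/24
C² = P²·S² = 5/6 ; C = +0.912871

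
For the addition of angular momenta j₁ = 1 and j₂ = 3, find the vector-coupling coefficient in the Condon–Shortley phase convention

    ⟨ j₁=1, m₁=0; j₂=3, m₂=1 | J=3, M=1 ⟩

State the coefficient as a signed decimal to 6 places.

j₁+j₂−J=1  J+j₁−j₂=1  J−j₁+j₂=5  j₁+j₂+J+1=8
(j₁±m₁, j₂±m₂, J±M) = (1,1,4,2,4,2)
P² = 48
sum k=0..1:
  [0] +1/24 = 1/24
  [1] −1/12 = -1/12
S = -1/24
C² = P²·S² = 1/12 ; C = -0.288675

-0.288675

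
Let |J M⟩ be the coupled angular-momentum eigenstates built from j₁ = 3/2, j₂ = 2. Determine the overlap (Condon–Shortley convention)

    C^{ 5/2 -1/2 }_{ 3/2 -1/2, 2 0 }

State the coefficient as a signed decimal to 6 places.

−√(3/35) = -0.292770

j₁+j₂−J=1  J+j₁−j₂=2  J−j₁+j₂=3  j₁+j₂+J+1=7
(j₁±m₁, j₂±m₂, J±M) = (1,2,2,2,2,3)
P² = 48/35
sum k=0..1:
  [0] +1/4 = 1/4
  [1] −1/2 = -1/2
S = -1/4
C² = P²·S² = 3/35 ; C = -0.292770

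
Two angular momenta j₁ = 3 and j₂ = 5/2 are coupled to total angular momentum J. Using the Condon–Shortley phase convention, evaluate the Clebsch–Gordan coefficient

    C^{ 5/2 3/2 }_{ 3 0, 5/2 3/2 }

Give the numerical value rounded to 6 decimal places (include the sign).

+0.483046  (= +√(7/30))

√[6·3!3!2!/9! · 3!3!4!1!4!1!] = √(864/35)
  +(−1)^2/∏(2,1,1,2,2,0)! = 1/8  (running 1/8)
  +(−1)^3/∏(3,0,0,1,3,1)! = -1/36  (running 7/72)
⟨..|..⟩ = √(864/35)·(7/72) = +0.483046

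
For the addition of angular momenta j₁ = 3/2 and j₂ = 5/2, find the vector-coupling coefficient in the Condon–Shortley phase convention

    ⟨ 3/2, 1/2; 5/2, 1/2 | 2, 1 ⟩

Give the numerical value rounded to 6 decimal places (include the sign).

-0.545545  (= −√(25/84))

√[5·2!1!3!/7! · 2!1!3!2!3!1!] = √(12/7)
  +(−1)^0/∏(0,2,1,3,0,0)! = 1/12  (running 1/12)
  +(−1)^1/∏(1,1,0,2,1,1)! = -1/2  (running -5/12)
⟨..|..⟩ = √(12/7)·(-5/12) = -0.545545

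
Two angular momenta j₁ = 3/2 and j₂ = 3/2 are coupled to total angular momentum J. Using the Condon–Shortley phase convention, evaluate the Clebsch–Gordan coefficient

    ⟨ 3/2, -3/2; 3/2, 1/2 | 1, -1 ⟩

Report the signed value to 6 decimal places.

+0.547723  (= +√(3/10))

j₁+j₂−J=2  J+j₁−j₂=1  J−j₁+j₂=1  j₁+j₂+J+1=5
(j₁±m₁, j₂±m₂, J±M) = (0,3,2,1,0,2)
P² = 6/5
sum k=2..2:
  [2] +1/2 = 1/2
S = 1/2
C² = P²·S² = 3/10 ; C = +0.547723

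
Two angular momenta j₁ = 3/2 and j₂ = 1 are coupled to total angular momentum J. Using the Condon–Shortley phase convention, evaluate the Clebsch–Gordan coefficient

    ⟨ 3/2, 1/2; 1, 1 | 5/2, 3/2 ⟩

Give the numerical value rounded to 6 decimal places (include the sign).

triangle: 0!·3!·2!/6! = 12/720
(j±m)!: 2!·1!·2!·0!·4!·1! = 96
prefactor² = (2J+1)·Δ·N² = 48/5
  k=0: +1/(0!·0!·1!·2!·2!·0!) = 1/4
Σ = 1/4  ⇒  CG² = 48/5·1/4² = 3/5
CG = +√(3/5) = +0.774597

+√(3/5) = +0.774597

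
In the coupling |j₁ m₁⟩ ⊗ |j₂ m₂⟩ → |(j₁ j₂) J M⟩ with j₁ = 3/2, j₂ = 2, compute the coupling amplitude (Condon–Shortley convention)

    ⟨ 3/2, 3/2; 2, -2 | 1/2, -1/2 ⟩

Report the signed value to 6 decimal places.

+√(2/5) ≈ +0.632456

triangle: 3!·0!·1!/5! = 6/120
(j±m)!: 3!·0!·0!·4!·0!·1! = 144
prefactor² = (2J+1)·Δ·N² = 72/5
  k=0: +1/(0!·3!·0!·0!·0!·1!) = 1/6
Σ = 1/6  ⇒  CG² = 72/5·1/6² = 2/5
CG = +√(2/5) = +0.632456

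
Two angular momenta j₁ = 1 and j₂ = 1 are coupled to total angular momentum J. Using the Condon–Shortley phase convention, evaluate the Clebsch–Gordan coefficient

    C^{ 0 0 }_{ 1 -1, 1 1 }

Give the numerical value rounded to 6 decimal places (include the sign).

√[1·2!0!0!/3! · 0!2!2!0!0!0!] = √(4/3)
  +(−1)^2/∏(2,0,0,0,0,0)! = 1/2  (running 1/2)
⟨..|..⟩ = √(4/3)·(1/2) = +0.577350

+0.577350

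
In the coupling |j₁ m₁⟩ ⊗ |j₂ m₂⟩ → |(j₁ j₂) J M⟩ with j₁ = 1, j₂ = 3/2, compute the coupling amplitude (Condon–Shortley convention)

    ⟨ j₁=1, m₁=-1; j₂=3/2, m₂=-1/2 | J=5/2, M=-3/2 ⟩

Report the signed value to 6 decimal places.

+0.774597

√[6·0!2!3!/6! · 0!2!1!2!1!4!] = √(48/5)
  +(−1)^0/∏(0,0,2,1,0,2)! = 1/4  (running 1/4)
⟨..|..⟩ = √(48/5)·(1/4) = +0.774597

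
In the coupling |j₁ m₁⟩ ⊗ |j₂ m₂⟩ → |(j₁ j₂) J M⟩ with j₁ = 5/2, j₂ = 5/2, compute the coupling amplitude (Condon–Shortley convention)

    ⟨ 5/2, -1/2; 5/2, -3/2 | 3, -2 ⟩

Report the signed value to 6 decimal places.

√[7·2!3!3!/9! · 2!3!1!4!1!5!] = √(48)
  +(−1)^0/∏(0,2,3,1,0,2)! = 1/24  (running 1/24)
  +(−1)^1/∏(1,1,2,0,1,3)! = -1/12  (running -1/24)
⟨..|..⟩ = √(48)·(-1/24) = -0.288675

−√(1/12) = -0.288675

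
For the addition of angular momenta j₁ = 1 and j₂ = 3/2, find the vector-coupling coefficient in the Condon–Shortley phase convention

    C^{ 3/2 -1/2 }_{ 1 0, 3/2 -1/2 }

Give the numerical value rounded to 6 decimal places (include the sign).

j₁+j₂−J=1  J+j₁−j₂=1  J−j₁+j₂=2  j₁+j₂+J+1=5
(j₁±m₁, j₂±m₂, J±M) = (1,1,1,2,1,2)
P² = 4/15
sum k=0..1:
  [0] +1/1 = 1
  [1] −1/2 = -1/2
S = 1/2
C² = P²·S² = 1/15 ; C = +0.258199

+0.258199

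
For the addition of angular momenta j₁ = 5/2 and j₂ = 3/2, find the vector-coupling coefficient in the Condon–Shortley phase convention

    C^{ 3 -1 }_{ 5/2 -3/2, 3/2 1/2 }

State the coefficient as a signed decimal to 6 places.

-0.639010

√[7·1!4!2!/8! · 1!4!2!1!2!4!] = √(96/5)
  +(−1)^0/∏(0,1,4,2,0,0)! = 1/48  (running 1/48)
  +(−1)^1/∏(1,0,3,1,1,1)! = -1/6  (running -7/48)
⟨..|..⟩ = √(96/5)·(-7/48) = -0.639010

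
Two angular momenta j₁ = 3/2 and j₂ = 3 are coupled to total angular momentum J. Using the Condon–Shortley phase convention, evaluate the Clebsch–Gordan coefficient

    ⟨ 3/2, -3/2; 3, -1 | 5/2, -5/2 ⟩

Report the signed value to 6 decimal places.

triangle: 2!·1!·4!/8! = 48/40320
(j±m)!: 0!·3!·2!·4!·0!·5! = 34560
prefactor² = (2J+1)·Δ·N² = 1728/7
  k=2: +1/(2!·0!·1!·0!·0!·4!) = 1/48
Σ = 1/48  ⇒  CG² = 1728/7·1/48² = 3/28
CG = +√(3/28) = +0.327327

+0.327327  (= +√(3/28))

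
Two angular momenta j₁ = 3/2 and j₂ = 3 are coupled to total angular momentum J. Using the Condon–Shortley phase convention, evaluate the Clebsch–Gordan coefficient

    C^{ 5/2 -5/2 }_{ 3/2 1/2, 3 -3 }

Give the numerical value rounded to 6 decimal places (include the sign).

triangle: 2!·1!·4!/8! = 48/40320
(j±m)!: 2!·1!·0!·6!·0!·5! = 172800
prefactor² = (2J+1)·Δ·N² = 8640/7
  k=0: +1/(0!·2!·1!·0!·0!·4!) = 1/48
Σ = 1/48  ⇒  CG² = 8640/7·1/48² = 15/28
CG = +√(15/28) = +0.731925

+0.731925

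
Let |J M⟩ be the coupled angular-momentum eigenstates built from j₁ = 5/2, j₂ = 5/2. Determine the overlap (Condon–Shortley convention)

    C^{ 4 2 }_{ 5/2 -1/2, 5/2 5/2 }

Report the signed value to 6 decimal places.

triangle: 1!×4!×4!/10! = 576/3628800
(j±m)!: 2!×3!×5!×0!×6!×2! = 2073600
prefactor² = (2J+1)×Δ×N² = 20736/7
  k=1: −1/(1!×0!×2!×4!×2!×0!) = -1/96
Σ = -1/96  ⇒  CG² = 20736/7×(-1/96)² = 9/28
CG = −√(9/28) = -0.566947

−√(9/28) ≈ -0.566947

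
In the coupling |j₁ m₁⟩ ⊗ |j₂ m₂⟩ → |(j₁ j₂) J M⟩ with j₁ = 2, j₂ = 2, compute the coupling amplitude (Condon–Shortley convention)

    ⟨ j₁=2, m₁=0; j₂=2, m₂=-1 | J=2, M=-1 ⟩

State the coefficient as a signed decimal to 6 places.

-0.267261

j₁+j₂−J=2  J+j₁−j₂=2  J−j₁+j₂=2  j₁+j₂+J+1=7
(j₁±m₁, j₂±m₂, J±M) = (2,2,1,3,1,3)
P² = 8/7
sum k=0..1:
  [0] +1/4 = 1/4
  [1] −1/2 = -1/2
S = -1/4
C² = P²·S² = 1/14 ; C = -0.267261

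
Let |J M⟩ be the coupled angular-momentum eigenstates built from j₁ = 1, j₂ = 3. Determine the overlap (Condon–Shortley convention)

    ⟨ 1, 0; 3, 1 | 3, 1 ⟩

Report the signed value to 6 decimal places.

√[7·1!1!5!/8! · 1!1!4!2!4!2!] = √(48)
  +(−1)^0/∏(0,1,1,4,0,1)! = 1/24  (running 1/24)
  +(−1)^1/∏(1,0,0,3,1,2)! = -1/12  (running -1/24)
⟨..|..⟩ = √(48)·(-1/24) = -0.288675

−√(1/12) ≈ -0.288675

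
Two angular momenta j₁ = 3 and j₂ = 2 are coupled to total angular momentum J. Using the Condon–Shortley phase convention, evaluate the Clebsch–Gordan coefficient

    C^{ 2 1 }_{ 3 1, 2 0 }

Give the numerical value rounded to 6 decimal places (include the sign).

-0.377964

triangle: 3!×3!×1!/8! = 36/40320
(j±m)!: 4!×2!×2!×2!×3!×1! = 1152
prefactor² = (2J+1)×Δ×N² = 36/7
  k=1: −1/(1!×2!×1!×1!×2!×0!) = -1/4
  k=2: +1/(2!×1!×0!×0!×3!×1!) = 1/12
Σ = -1/6  ⇒  CG² = 36/7×(-1/6)² = 1/7
CG = −√(1/7) = -0.377964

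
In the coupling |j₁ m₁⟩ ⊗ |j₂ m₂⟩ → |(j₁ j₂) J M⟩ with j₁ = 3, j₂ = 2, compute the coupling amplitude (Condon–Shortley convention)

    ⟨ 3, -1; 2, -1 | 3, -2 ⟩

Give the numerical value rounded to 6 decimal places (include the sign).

j₁+j₂−J=2  J+j₁−j₂=4  J−j₁+j₂=2  j₁+j₂+J+1=9
(j₁±m₁, j₂±m₂, J±M) = (2,4,1,3,1,5)
P² = 64
sum k=0..1:
  [0] +1/48 = 1/48
  [1] −1/12 = -1/12
S = -1/16
C² = P²·S² = 1/4 ; C = -0.500000

−√(1/4) = -0.500000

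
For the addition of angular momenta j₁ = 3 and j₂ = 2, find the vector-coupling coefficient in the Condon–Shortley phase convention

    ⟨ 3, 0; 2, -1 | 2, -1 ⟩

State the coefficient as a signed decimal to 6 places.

j₁+j₂−J=3  J+j₁−j₂=3  J−j₁+j₂=1  j₁+j₂+J+1=8
(j₁±m₁, j₂±m₂, J±M) = (3,3,1,3,1,3)
P² = 81/14
sum k=0..1:
  [0] +1/36 = 1/36
  [1] −1/4 = -1/4
S = -2/9
C² = P²·S² = 2/7 ; C = -0.534522

−√(2/7) ≈ -0.534522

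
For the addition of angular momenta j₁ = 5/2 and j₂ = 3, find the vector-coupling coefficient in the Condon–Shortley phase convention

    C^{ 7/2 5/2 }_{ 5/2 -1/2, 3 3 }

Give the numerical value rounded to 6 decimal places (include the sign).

j₁+j₂−J=2  J+j₁−j₂=3  J−j₁+j₂=4  j₁+j₂+J+1=10
(j₁±m₁, j₂±m₂, J±M) = (2,3,6,0,6,1)
P² = 27648/7
sum k=2..2:
  [2] +1/96 = 1/96
S = 1/96
C² = P²·S² = 3/7 ; C = +0.654654

+0.654654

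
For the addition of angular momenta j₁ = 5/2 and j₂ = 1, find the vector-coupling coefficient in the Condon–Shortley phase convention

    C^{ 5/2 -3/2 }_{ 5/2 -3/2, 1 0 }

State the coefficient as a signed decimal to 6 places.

j₁+j₂−J=1  J+j₁−j₂=4  J−j₁+j₂=1  j₁+j₂+J+1=7
(j₁±m₁, j₂±m₂, J±M) = (1,4,1,1,1,4)
P² = 576/35
sum k=0..1:
  [0] +1/24 = 1/24
  [1] −1/6 = -1/6
S = -1/8
C² = P²·S² = 9/35 ; C = -0.507093

−√(9/35) ≈ -0.507093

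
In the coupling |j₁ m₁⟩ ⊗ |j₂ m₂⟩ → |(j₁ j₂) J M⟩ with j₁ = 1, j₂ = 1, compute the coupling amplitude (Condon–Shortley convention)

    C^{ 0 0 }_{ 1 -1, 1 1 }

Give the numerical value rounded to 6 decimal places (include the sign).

√[1·2!0!0!/3! · 0!2!2!0!0!0!] = √(4/3)
  +(−1)^2/∏(2,0,0,0,0,0)! = 1/2  (running 1/2)
⟨..|..⟩ = √(4/3)·(1/2) = +0.577350

+√(1/3) = +0.577350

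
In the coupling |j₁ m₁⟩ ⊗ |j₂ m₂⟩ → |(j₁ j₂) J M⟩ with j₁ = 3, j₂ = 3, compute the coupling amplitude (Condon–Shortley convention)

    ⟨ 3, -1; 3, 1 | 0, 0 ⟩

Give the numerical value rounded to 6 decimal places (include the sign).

+0.377964

j₁+j₂−J=6  J+j₁−j₂=0  J−j₁+j₂=0  j₁+j₂+J+1=7
(j₁±m₁, j₂±m₂, J±M) = (2,4,4,2,0,0)
P² = 2304/7
sum k=4..4:
  [4] +1/48 = 1/48
S = 1/48
C² = P²·S² = 1/7 ; C = +0.377964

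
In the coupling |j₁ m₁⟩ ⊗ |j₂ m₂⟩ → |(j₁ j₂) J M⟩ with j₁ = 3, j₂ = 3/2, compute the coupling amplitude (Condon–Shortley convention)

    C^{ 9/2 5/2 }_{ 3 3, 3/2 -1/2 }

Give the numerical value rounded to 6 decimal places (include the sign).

j₁+j₂−J=0  J+j₁−j₂=6  J−j₁+j₂=3  j₁+j₂+J+1=10
(j₁±m₁, j₂±m₂, J±M) = (6,0,1,2,7,2)
P² = 172800
sum k=0..0:
  [0] +1/1440 = 1/1440
S = 1/1440
C² = P²·S² = 1/12 ; C = +0.288675

+√(1/12) ≈ +0.288675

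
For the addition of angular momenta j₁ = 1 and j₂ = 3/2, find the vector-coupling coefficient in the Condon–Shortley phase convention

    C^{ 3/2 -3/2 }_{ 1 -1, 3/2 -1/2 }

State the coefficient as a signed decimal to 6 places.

−√(2/5) = -0.632456

triangle: 1!×1!×2!/5! = 2/120
(j±m)!: 0!×2!×1!×2!×0!×3! = 24
prefactor² = (2J+1)×Δ×N² = 8/5
  k=1: −1/(1!×0!×1!×0!×0!×2!) = -1/2
Σ = -1/2  ⇒  CG² = 8/5×(-1/2)² = 2/5
CG = −√(2/5) = -0.632456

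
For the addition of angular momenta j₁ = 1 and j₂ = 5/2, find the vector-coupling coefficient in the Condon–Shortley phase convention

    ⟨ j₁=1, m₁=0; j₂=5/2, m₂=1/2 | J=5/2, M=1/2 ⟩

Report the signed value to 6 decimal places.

-0.169031  (= −√(1/35))

j₁+j₂−J=1  J+j₁−j₂=1  J−j₁+j₂=4  j₁+j₂+J+1=7
(j₁±m₁, j₂±m₂, J±M) = (1,1,3,2,3,2)
P² = 144/35
sum k=0..1:
  [0] +1/6 = 1/6
  [1] −1/4 = -1/4
S = -1/12
C² = P²·S² = 1/35 ; C = -0.169031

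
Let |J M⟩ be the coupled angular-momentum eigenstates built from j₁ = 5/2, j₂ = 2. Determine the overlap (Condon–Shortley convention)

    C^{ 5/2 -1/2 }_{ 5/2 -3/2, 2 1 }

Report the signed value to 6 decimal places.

+√(6/35) = +0.414039

j₁+j₂−J=2  J+j₁−j₂=3  J−j₁+j₂=2  j₁+j₂+J+1=8
(j₁±m₁, j₂±m₂, J±M) = (1,4,3,1,2,3)
P² = 216/35
sum k=1..2:
  [1] −1/12 = -1/12
  [2] +1/4 = 1/4
S = 1/6
C² = P²·S² = 6/35 ; C = +0.414039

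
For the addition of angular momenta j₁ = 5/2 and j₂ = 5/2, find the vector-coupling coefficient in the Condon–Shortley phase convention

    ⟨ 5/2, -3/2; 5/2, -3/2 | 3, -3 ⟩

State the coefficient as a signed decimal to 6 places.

√[7·2!3!3!/9! · 1!4!1!4!0!6!] = √(576)
  +(−1)^1/∏(1,1,3,0,0,3)! = -1/36  (running -1/36)
⟨..|..⟩ = √(576)·(-1/36) = -0.666667

−√(4/9) = -0.666667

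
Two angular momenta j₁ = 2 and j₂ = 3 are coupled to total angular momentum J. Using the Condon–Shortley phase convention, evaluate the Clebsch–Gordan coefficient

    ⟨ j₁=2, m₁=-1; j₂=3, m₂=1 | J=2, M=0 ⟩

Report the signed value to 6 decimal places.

+0.377964

triangle: 3!*1!*3!/8! = 36/40320
(j±m)!: 1!*3!*4!*2!*2!*2! = 1152
prefactor² = (2J+1)*Δ*N² = 36/7
  k=2: +1/(2!*1!*1!*2!*0!*1!) = 1/4
  k=3: −1/(3!*0!*0!*1!*1!*2!) = -1/12
Σ = 1/6  ⇒  CG² = 36/7*1/6² = 1/7
CG = +√(1/7) = +0.377964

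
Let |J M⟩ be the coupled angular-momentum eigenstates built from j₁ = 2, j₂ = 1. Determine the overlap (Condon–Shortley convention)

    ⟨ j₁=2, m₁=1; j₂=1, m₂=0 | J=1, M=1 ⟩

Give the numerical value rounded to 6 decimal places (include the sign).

−√(3/10) ≈ -0.547723

j₁+j₂−J=2  J+j₁−j₂=2  J−j₁+j₂=0  j₁+j₂+J+1=5
(j₁±m₁, j₂±m₂, J±M) = (3,1,1,1,2,0)
P² = 6/5
sum k=1..1:
  [1] −1/2 = -1/2
S = -1/2
C² = P²·S² = 3/10 ; C = -0.547723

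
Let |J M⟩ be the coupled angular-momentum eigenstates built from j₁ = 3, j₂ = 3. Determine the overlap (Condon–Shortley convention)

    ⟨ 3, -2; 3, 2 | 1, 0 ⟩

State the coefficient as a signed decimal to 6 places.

j₁+j₂−J=5  J+j₁−j₂=1  J−j₁+j₂=1  j₁+j₂+J+1=8
(j₁±m₁, j₂±m₂, J±M) = (1,5,5,1,1,1)
P² = 900/7
sum k=4..5:
  [4] +1/24 = 1/24
  [5] −1/120 = -1/120
S = 1/30
C² = P²·S² = 1/7 ; C = +0.377964

+√(1/7) = +0.377964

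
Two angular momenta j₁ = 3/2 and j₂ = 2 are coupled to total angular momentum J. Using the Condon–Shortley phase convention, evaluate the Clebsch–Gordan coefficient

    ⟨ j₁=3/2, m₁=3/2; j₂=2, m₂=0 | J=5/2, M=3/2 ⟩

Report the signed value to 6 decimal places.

+0.717137

j₁+j₂−J=1  J+j₁−j₂=2  J−j₁+j₂=3  j₁+j₂+J+1=7
(j₁±m₁, j₂±m₂, J±M) = (3,0,2,2,4,1)
P² = 288/35
sum k=0..0:
  [0] +1/4 = 1/4
S = 1/4
C² = P²·S² = 18/35 ; C = +0.717137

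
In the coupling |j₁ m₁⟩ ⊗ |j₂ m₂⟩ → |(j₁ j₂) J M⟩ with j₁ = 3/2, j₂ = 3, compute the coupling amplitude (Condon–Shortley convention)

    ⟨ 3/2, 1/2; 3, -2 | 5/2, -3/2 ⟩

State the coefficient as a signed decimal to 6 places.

j₁+j₂−J=2  J+j₁−j₂=1  J−j₁+j₂=4  j₁+j₂+J+1=8
(j₁±m₁, j₂±m₂, J±M) = (2,1,1,5,1,4)
P² = 288/7
sum k=0..1:
  [0] +1/12 = 1/12
  [1] −1/24 = -1/24
S = 1/24
C² = P²·S² = 1/14 ; C = +0.267261

+√(1/14) ≈ +0.267261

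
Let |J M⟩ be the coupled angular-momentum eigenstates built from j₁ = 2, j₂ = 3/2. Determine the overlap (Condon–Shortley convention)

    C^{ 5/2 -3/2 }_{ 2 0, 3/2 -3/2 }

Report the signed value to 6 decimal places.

√[6·1!3!2!/7! · 2!2!0!3!1!4!] = √(288/35)
  +(−1)^0/∏(0,1,2,0,1,2)! = 1/4  (running 1/4)
⟨..|..⟩ = √(288/35)·(1/4) = +0.717137

+√(18/35) ≈ +0.717137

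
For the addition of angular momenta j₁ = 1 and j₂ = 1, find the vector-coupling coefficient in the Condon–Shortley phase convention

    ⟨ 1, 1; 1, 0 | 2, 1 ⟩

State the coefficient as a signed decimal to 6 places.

√[5·0!2!2!/5! · 2!0!1!1!3!1!] = √(2)
  +(−1)^0/∏(0,0,0,1,2,1)! = 1/2  (running 1/2)
⟨..|..⟩ = √(2)·(1/2) = +0.707107

+0.707107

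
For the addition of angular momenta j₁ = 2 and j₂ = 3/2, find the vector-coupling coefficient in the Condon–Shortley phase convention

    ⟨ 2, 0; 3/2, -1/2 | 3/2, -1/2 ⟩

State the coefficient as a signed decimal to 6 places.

triangle: 2!×2!×1!/6! = 4/720
(j±m)!: 2!×2!×1!×2!×1!×2! = 16
prefactor² = (2J+1)×Δ×N² = 16/45
  k=0: +1/(0!×2!×2!×1!×0!×0!) = 1/4
  k=1: −1/(1!×1!×1!×0!×1!×1!) = -1
Σ = -3/4  ⇒  CG² = 16/45×(-3/4)² = 1/5
CG = −√(1/5) = -0.447214

-0.447214  (= −√(1/5))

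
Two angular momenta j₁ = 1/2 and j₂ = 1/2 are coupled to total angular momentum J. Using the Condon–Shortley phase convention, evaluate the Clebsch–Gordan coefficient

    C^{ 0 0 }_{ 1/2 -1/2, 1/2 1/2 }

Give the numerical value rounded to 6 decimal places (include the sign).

−√(1/2) = -0.707107

j₁+j₂−J=1  J+j₁−j₂=0  J−j₁+j₂=0  j₁+j₂+J+1=2
(j₁±m₁, j₂±m₂, J±M) = (0,1,1,0,0,0)
P² = 1/2
sum k=1..1:
  [1] −1/1 = -1
S = -1
C² = P²·S² = 1/2 ; C = -0.707107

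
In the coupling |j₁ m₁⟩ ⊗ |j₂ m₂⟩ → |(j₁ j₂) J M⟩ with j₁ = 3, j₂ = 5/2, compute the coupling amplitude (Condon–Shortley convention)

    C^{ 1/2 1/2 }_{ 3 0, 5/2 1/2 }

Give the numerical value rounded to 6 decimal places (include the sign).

-0.377964  (= −√(1/7))

triangle: 5!*1!*0!/7! = 120/5040
(j±m)!: 3!*3!*3!*2!*1!*0! = 432
prefactor² = (2J+1)*Δ*N² = 144/7
  k=3: −1/(3!*2!*0!*0!*1!*0!) = -1/12
Σ = -1/12  ⇒  CG² = 144/7*(-1/12)² = 1/7
CG = −√(1/7) = -0.377964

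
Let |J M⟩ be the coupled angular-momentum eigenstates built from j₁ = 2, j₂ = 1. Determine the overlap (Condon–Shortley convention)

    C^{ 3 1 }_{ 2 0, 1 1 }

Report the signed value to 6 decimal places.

+0.632456  (= +√(2/5))

j₁+j₂−J=0  J+j₁−j₂=4  J−j₁+j₂=2  j₁+j₂+J+1=7
(j₁±m₁, j₂±m₂, J±M) = (2,2,2,0,4,2)
P² = 128/5
sum k=0..0:
  [0] +1/8 = 1/8
S = 1/8
C² = P²·S² = 2/5 ; C = +0.632456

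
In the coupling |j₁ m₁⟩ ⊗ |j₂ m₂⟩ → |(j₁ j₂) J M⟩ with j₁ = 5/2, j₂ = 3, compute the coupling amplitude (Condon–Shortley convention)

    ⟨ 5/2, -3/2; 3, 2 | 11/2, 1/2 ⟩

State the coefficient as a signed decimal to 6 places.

√[12·0!5!6!/12! · 1!4!5!1!6!5!] = √(41472000/77)
  +(−1)^0/∏(0,0,4,5,1,1)! = 1/2880  (running 1/2880)
⟨..|..⟩ = √(41472000/77)·(1/2880) = +0.254824

+0.254824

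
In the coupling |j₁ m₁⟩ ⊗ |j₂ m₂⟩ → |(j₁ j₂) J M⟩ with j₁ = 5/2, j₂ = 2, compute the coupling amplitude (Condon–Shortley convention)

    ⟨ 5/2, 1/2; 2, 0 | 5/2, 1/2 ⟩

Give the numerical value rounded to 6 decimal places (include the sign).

triangle: 2!·3!·2!/8! = 24/40320
(j±m)!: 3!·2!·2!·2!·3!·2! = 576
prefactor² = (2J+1)·Δ·N² = 72/35
  k=0: +1/(0!·2!·2!·2!·1!·0!) = 1/8
  k=1: −1/(1!·1!·1!·1!·2!·1!) = -1/2
  k=2: +1/(2!·0!·0!·0!·3!·2!) = 1/24
Σ = -1/3  ⇒  CG² = 72/35·(-1/3)² = 8/35
CG = −√(8/35) = -0.478091

-0.478091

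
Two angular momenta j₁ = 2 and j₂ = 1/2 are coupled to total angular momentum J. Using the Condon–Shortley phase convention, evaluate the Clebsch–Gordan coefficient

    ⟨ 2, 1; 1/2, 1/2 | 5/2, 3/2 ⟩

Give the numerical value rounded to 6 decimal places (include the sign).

j₁+j₂−J=0  J+j₁−j₂=4  J−j₁+j₂=1  j₁+j₂+J+1=6
(j₁±m₁, j₂±m₂, J±M) = (3,1,1,0,4,1)
P² = 144/5
sum k=0..0:
  [0] +1/6 = 1/6
S = 1/6
C² = P²·S² = 4/5 ; C = +0.894427

+√(4/5) ≈ +0.894427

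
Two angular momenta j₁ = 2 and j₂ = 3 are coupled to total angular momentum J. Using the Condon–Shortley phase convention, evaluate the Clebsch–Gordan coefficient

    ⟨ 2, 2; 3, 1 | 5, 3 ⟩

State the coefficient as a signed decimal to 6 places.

triangle: 0!×4!×6!/11! = 17280/39916800
(j±m)!: 4!×0!×4!×2!×8!×2! = 92897280
prefactor² = (2J+1)×Δ×N² = 442368
  k=0: +1/(0!×0!×0!×4!×4!×2!) = 1/1152
Σ = 1/1152  ⇒  CG² = 442368×1/1152² = 1/3
CG = +√(1/3) = +0.577350

+√(1/3) ≈ +0.577350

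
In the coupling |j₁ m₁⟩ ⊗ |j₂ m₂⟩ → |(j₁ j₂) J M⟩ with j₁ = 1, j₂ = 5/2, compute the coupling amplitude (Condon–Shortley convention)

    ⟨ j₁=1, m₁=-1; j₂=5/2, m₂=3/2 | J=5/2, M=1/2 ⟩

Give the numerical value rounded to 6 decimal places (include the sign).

-0.676123

j₁+j₂−J=1  J+j₁−j₂=1  J−j₁+j₂=4  j₁+j₂+J+1=7
(j₁±m₁, j₂±m₂, J±M) = (0,2,4,1,3,2)
P² = 576/35
sum k=1..1:
  [1] −1/6 = -1/6
S = -1/6
C² = P²·S² = 16/35 ; C = -0.676123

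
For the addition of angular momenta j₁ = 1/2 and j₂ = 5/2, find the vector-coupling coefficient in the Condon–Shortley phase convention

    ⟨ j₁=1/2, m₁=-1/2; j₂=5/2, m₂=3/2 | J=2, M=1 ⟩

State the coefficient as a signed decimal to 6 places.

j₁+j₂−J=1  J+j₁−j₂=0  J−j₁+j₂=4  j₁+j₂+J+1=6
(j₁±m₁, j₂±m₂, J±M) = (0,1,4,1,3,1)
P² = 24
sum k=1..1:
  [1] −1/6 = -1/6
S = -1/6
C² = P²·S² = 2/3 ; C = -0.816497

−√(2/3) ≈ -0.816497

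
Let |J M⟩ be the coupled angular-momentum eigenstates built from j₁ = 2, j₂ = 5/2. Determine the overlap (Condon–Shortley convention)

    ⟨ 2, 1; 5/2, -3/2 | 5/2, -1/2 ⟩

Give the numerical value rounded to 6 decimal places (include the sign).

+0.414039

j₁+j₂−J=2  J+j₁−j₂=2  J−j₁+j₂=3  j₁+j₂+J+1=8
(j₁±m₁, j₂±m₂, J±M) = (3,1,1,4,2,3)
P² = 216/35
sum k=0..1:
  [0] +1/4 = 1/4
  [1] −1/12 = -1/12
S = 1/6
C² = P²·S² = 6/35 ; C = +0.414039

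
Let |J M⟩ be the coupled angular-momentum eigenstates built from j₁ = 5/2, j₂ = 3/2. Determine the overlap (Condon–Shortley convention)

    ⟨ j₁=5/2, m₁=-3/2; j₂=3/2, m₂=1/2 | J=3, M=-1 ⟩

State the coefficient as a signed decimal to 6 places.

−√(49/120) = -0.639010

√[7·1!4!2!/8! · 1!4!2!1!2!4!] = √(96/5)
  +(−1)^0/∏(0,1,4,2,0,0)! = 1/48  (running 1/48)
  +(−1)^1/∏(1,0,3,1,1,1)! = -1/6  (running -7/48)
⟨..|..⟩ = √(96/5)·(-7/48) = -0.639010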